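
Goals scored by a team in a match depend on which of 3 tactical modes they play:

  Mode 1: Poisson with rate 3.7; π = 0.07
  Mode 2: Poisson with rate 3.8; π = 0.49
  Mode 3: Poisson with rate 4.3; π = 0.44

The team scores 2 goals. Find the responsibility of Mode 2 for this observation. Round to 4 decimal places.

0.5414

The responsibility of component k is π_k f_k(x) divided by Σ_j π_j f_j(x).
Poisson probabilities:
  L_1 = e^(−3.7)·3.7^2/2! = 0.169233
  L_2 = e^(−3.8)·3.8^2/2! = 0.161517
  L_3 = e^(−4.3)·4.3^2/2! = 0.125441
Multiply by the mixture weights:
  π_1·L_1 = 0.07 × 0.169233 = 0.0118463
  π_2·L_2 = 0.49 × 0.161517 = 0.0791433
  π_3·L_3 = 0.44 × 0.125441 = 0.0551942
Denominator: 0.0118463 + 0.0791433 + 0.0551942 = 0.146184
Responsibility of Mode 2: 0.0791433 / 0.146184 ≈ 0.5414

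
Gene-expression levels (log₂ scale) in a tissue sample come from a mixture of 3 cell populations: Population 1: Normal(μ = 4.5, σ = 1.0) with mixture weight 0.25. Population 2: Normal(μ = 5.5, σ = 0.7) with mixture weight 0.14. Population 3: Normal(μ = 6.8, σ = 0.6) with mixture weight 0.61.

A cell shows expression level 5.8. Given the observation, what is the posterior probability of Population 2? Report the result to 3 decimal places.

P(component k | x) = P(Z=k)·f_k(x) / marginal(x), where marginal(x) = Σ_j P(Z=j)·f_j(x).
Component likelihoods at x = 5.8:
  L_1 = 0.171369
  L_2 = 0.51991
  L_3 = 0.165795
Multiply by the mixture weights:
  P(Z=1)·L_1 = 0.25 × 0.171369 = 0.0428421
  P(Z=2)·L_2 = 0.14 × 0.51991 = 0.0727873
  P(Z=3)·L_3 = 0.61 × 0.165795 = 0.101135
Evidence: 0.0428421 + 0.0727873 + 0.101135 = 0.216765
So the posterior for Population 2 is 0.0727873 / 0.216765 ≈ 0.336.

0.336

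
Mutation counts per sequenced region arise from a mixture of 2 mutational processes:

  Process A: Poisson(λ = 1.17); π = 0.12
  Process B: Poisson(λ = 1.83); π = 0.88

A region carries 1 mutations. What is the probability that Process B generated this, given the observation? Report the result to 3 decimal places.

Apply Bayes' rule: the posterior for each component is proportional to its prior times its likelihood at x.
Component likelihoods at x = 1 mutations:
  L_A = e^(−1.17)·1.17^1/1! = 0.363129
  L_B = e^(−1.83)·1.83^1/1! = 0.293557
Prior × likelihood for each component:
  P(Z=A)·L_A = 0.12 × 0.363129 = 0.0435755
  P(Z=B)·L_B = 0.88 × 0.293557 = 0.25833
Marginal: 0.0435755 + 0.25833 = 0.301906
P(Process B | 1 mutations) = 0.25833 / 0.301906 ≈ 0.856

0.856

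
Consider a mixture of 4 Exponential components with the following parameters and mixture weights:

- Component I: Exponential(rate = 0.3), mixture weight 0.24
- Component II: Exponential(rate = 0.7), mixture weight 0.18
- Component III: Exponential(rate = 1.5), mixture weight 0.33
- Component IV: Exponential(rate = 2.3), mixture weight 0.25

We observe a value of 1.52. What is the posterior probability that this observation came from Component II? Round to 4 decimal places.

0.2766

By Bayes' theorem, P(k | x) = w_k f_k(x) / Σ_j w_j f_j(x).
Component likelihoods at x = 1.52:
  f_I = 0.3·e^(−0.3·1.52) = 0.3·e^(−0.4560) = 0.190144
  f_II = 0.7·e^(−0.7·1.52) = 0.7·e^(−1.0640) = 0.241551
  f_III = 1.5·e^(−1.5·1.52) = 1.5·e^(−2.2800) = 0.153426
  f_IV = 2.3·e^(−2.3·1.52) = 2.3·e^(−3.4960) = 0.0697324
Unnormalised posteriors:
  w_I·f_I = 0.24 × 0.190144 = 0.0456346
  w_II·f_II = 0.18 × 0.241551 = 0.0434792
  w_III·f_III = 0.33 × 0.153426 = 0.0506307
  w_IV·f_IV = 0.25 × 0.0697324 = 0.0174331
Sum: 0.0456346 + 0.0434792 + 0.0506307 + 0.0174331 = 0.157178
Responsibility of Component II: 0.0434792 / 0.157178 ≈ 0.2766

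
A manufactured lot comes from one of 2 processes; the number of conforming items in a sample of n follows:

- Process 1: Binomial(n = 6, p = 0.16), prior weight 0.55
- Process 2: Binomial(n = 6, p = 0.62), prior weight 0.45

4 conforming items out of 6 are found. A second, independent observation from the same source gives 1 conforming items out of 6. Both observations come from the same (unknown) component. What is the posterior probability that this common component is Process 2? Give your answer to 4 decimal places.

0.7349

By Bayes' theorem, P(k | x) = w_k f_k(x) / Σ_j w_j f_j(x).
Since both observations come from the same component, the likelihood for component k is f_k(x₁)·f_k(x₂).
  p_1 = [0.00693633] × [0.401483] = 0.00278482
  p_2 = [0.320055] × [0.0294755] = 0.00943379
Prior × likelihood for each component:
  w_1·p_1 = 0.55 × 0.00278482 = 0.00153165
  w_2·p_2 = 0.45 × 0.00943379 = 0.0042452
Evidence: 0.00153165 + 0.0042452 = 0.00577686
Responsibility of Process 2: 0.0042452 / 0.00577686 ≈ 0.7349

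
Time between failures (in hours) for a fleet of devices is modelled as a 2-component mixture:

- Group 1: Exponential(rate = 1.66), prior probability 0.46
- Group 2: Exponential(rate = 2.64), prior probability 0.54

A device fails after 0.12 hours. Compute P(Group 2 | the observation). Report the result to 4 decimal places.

P(component k | x) = π_k·f_k(x) / marginal(x), where marginal(x) = Σ_j π_j·f_j(x).
Exponential densities:
  f_1 = 1.66·e^(−1.66·0.12) = 1.66·e^(−0.1992) = 1.36018
  f_2 = 2.64·e^(−2.64·0.12) = 2.64·e^(−0.3168) = 1.92318
Unnormalised posteriors:
  π_1·f_1 = 0.46 × 1.36018 = 0.625683
  π_2·f_2 = 0.54 × 1.92318 = 1.03852
Marginal: 0.625683 + 1.03852 = 1.6642
P(Group 2 | x) ≈ 0.6240

0.6240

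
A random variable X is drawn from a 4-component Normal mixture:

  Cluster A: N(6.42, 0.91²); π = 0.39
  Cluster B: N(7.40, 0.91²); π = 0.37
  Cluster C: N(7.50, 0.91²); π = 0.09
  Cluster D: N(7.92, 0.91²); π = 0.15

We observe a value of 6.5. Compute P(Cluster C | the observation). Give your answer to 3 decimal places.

0.069

The responsibility of component k is P(Z=k) f_k(x) divided by Σ_j P(Z=j) f_j(x).
Normal densities:
  p_A = 0.436707
  p_B = 0.268824
  p_C = 0.239687
  p_D = 0.129754
Weight by the priors:
  P(Z=A)·p_A = 0.39 × 0.436707 = 0.170316
  P(Z=B)·p_B = 0.37 × 0.268824 = 0.0994648
  P(Z=C)·p_C = 0.09 × 0.239687 = 0.0215719
  P(Z=D)·p_D = 0.15 × 0.129754 = 0.0194631
Normaliser: 0.170316 + 0.0994648 + 0.0215719 + 0.0194631 = 0.310816
Responsibility of Cluster C: 0.0215719 / 0.310816 ≈ 0.069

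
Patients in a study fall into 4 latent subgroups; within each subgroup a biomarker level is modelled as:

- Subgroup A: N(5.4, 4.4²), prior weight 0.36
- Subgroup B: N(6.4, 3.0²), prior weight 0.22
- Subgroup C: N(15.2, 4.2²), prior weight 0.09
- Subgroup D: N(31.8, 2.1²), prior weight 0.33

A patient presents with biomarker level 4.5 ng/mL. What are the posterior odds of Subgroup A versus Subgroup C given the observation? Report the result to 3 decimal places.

95.970

Only the two components matter; the odds are (P(Z=i) f_i(x)) / (P(Z=j) f_j(x)).
Evaluate each component's likelihood at the observed value:
  p_A = (1/(4.4·√(2π)))·exp(−(4.5−5.4)²/(2·4.4²)) = 0.090669·exp(-0.02092) = 0.0887917
  p_B = (1/(3.0·√(2π)))·exp(−(4.5−6.4)²/(2·3.0²)) = 0.132981·exp(-0.20056) = 0.108815
  p_C = (1/(4.2·√(2π)))·exp(−(4.5−15.2)²/(2·4.2²)) = 0.094986·exp(-3.24518) = 0.00370081
  p_D = (1/(2.1·√(2π)))·exp(−(4.5−31.8)²/(2·2.1²)) = 0.189973·exp(-84.50000) = 3.80897e-38
0.031965 / 0.000333073 ≈ 95.970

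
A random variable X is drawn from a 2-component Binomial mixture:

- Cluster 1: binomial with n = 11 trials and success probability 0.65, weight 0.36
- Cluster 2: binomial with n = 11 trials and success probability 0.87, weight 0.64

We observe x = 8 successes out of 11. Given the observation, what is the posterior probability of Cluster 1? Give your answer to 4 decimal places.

0.5159

P(component k | x) = P(Z=k)·f_k(x) / marginal(x), where marginal(x) = Σ_j P(Z=j)·f_j(x).
Evaluate each component's likelihood at the observed value:
  f_1 = 0.225421
  f_2 = 0.118978
Unnormalised posteriors:
  P(Z=1)·f_1 = 0.36 × 0.225421 = 0.0811517
  P(Z=2)·f_2 = 0.64 × 0.118978 = 0.0761462
Normaliser: 0.0811517 + 0.0761462 = 0.157298
P(Cluster 1 | 8 successes out of 11) ≈ 0.5159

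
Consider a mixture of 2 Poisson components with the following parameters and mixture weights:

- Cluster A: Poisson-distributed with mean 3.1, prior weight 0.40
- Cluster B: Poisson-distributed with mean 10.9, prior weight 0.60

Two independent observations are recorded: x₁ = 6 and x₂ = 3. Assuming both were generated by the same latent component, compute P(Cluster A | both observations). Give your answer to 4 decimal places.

0.9797

Posterior ∝ prior × likelihood, so P(k | x) ∝ π_k f_k(x); normalise over all components.
Since both observations come from the same component, the likelihood for component k is f_k(x₁)·f_k(x₂).
  p_A = [e^(−3.1)·3.1^6/6! = 0.0555296] × [0.223677] = 0.0124207
  p_B = [e^(−10.9)·10.9^6/6! = 0.0429949] × [0.00398399] = 0.000171291
Unnormalised posteriors:
  π_A·p_A = 0.40 × 0.0124207 = 0.00496828
  π_B·p_B = 0.60 × 0.000171291 = 0.000102775
Denominator: 0.00496828 + 0.000102775 = 0.00507105
So the posterior for Cluster A is 0.00496828 / 0.00507105 ≈ 0.9797.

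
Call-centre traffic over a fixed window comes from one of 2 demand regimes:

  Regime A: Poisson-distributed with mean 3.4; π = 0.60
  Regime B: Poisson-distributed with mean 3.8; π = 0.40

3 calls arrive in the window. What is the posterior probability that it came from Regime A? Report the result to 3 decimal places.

The responsibility of component k is π_k f_k(x) divided by Σ_j π_j f_j(x).
Poisson probabilities:
  p_A = 0.218617
  p_B = 0.204588
Weight by the priors:
  π_A·p_A = 0.60 × 0.218617 = 0.13117
  π_B·p_B = 0.40 × 0.204588 = 0.0818353
Normaliser: 0.13117 + 0.0818353 = 0.213006
So the posterior for Regime A is 0.13117 / 0.213006 ≈ 0.616.

0.616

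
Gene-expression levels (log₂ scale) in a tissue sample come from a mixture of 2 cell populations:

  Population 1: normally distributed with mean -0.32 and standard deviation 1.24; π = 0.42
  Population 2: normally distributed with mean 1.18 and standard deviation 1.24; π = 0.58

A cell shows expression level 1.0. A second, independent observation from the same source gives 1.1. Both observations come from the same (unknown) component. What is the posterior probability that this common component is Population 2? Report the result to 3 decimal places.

P(component k | x) = π_k·f_k(x) / marginal(x), where marginal(x) = Σ_j π_j·f_j(x).
Since both observations come from the same component, the likelihood for component k is f_k(x₁)·f_k(x₂).
  f_1 = [0.182565] × [0.167002] = 0.0304888
  f_2 = [0.318356] × [0.321059] = 0.102211
Weight by the priors:
  π_1·f_1 = 0.42 × 0.0304888 = 0.0128053
  π_2·f_2 = 0.58 × 0.102211 = 0.0592823
Evidence: 0.0128053 + 0.0592823 = 0.0720876
So the posterior for Population 2 is 0.0592823 / 0.0720876 ≈ 0.822.

0.822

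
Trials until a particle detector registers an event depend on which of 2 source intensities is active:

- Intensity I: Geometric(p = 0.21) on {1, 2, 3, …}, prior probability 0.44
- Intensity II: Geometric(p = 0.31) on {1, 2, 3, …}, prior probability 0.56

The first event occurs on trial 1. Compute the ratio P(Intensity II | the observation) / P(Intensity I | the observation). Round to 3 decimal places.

1.879

The posterior odds equal the prior odds times the likelihood ratio: (P(Z=i)/P(Z=j))·(f_i(x)/f_j(x)).
Evaluate each component's likelihood at the observed value:
  f_I = 0.21
  f_II = 0.31
0.1736 / 0.0924 ≈ 1.879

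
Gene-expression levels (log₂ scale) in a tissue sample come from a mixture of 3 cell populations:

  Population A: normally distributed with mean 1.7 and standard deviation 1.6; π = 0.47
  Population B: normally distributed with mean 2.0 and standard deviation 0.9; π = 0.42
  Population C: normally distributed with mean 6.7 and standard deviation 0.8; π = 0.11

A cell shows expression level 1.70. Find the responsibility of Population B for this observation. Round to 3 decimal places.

0.600

Apply Bayes' rule: the posterior for each component is proportional to its prior times its likelihood at x.
Component likelihoods at x = 1.70:
  L_A = (1/(1.6·√(2π)))·exp(−(1.70−1.7)²/(2·1.6²)) = 0.249339·exp(-0.00000) = 0.249339
  L_B = (1/(0.9·√(2π)))·exp(−(1.70−2.0)²/(2·0.9²)) = 0.443269·exp(-0.05556) = 0.419315
  L_C = (1/(0.8·√(2π)))·exp(−(1.70−6.7)²/(2·0.8²)) = 0.498678·exp(-19.53125) = 1.6425e-09
Unnormalised posteriors:
  π_A·L_A = 0.47 × 0.249339 = 0.117189
  π_B·L_B = 0.42 × 0.419315 = 0.176112
  π_C·L_C = 0.11 × 1.6425e-09 = 1.80675e-10
Evidence: 0.117189 + 0.176112 + 1.80675e-10 = 0.293301
So the posterior for Population B is 0.176112 / 0.293301 ≈ 0.600.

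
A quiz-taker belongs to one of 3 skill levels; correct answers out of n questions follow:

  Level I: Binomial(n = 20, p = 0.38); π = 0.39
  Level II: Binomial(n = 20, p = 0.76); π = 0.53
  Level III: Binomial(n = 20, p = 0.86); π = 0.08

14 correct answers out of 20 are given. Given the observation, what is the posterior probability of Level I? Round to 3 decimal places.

0.013

P(component k | x) = π_k·f_k(x) / marginal(x), where marginal(x) = Σ_j π_j·f_j(x).
Evaluate each component's likelihood at the observed value:
  p_I = C(20,14)·0.38^14·0.62^6 = 38760·1.30909e-06·0.0568002 = 0.00288207
  p_II = C(20,14)·0.76^14·0.24^6 = 38760·0.0214482·0.000191103 = 0.15887
  p_III = C(20,14)·0.86^14·0.14^6 = 38760·0.121054·7.52954e-06 = 0.0353289
Weight by the priors:
  π_I·p_I = 0.39 × 0.00288207 = 0.00112401
  π_II·p_II = 0.53 × 0.15887 = 0.084201
  π_III·p_III = 0.08 × 0.0353289 = 0.00282631
Sum: 0.00112401 + 0.084201 + 0.00282631 = 0.0881513
P(Level I | 14 correct answers out of 20) = 0.00112401 / 0.0881513 ≈ 0.013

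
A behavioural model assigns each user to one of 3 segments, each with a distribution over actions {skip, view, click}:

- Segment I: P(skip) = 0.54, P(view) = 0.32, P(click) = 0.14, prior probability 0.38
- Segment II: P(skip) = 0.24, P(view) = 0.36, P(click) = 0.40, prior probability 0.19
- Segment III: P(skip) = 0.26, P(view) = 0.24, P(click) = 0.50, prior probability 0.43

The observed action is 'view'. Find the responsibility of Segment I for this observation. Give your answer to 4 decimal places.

By Bayes' theorem, P(k | x) = π_k f_k(x) / Σ_j π_j f_j(x).
Evaluate each component's likelihood at the observed value:
  p_I = 0.32
  p_II = 0.36
  p_III = 0.24
Multiply by the mixture weights:
  π_I·p_I = 0.38 × 0.32 = 0.1216
  π_II·p_II = 0.19 × 0.36 = 0.0684
  π_III·p_III = 0.43 × 0.24 = 0.1032
Denominator: 0.1216 + 0.0684 + 0.1032 = 0.2932
P(Segment I | the observation) ≈ 0.4147

0.4147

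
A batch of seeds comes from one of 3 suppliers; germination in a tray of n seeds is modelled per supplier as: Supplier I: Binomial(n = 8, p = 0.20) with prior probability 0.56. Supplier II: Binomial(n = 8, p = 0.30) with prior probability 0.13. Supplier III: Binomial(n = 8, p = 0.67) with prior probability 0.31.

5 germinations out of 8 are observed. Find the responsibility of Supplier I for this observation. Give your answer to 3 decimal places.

0.054

Posterior ∝ prior × likelihood, so P(k | x) ∝ π_k f_k(x); normalise over all components.
Binomial probabilities:
  p_I = C(8,5)·0.20^5·0.80^3 = 56·0.00032·0.512 = 0.00917504
  p_II = C(8,5)·0.30^5·0.70^3 = 56·0.00243·0.343 = 0.0466754
  p_III = C(8,5)·0.67^5·0.33^3 = 56·0.135013·0.035937 = 0.271709
Prior × likelihood for each component:
  π_I·p_I = 0.56 × 0.00917504 = 0.00513802
  π_II·p_II = 0.13 × 0.0466754 = 0.00606781
  π_III·p_III = 0.31 × 0.271709 = 0.0842298
Normaliser: 0.00513802 + 0.00606781 + 0.0842298 = 0.0954356
P(Supplier I | data) ≈ 0.054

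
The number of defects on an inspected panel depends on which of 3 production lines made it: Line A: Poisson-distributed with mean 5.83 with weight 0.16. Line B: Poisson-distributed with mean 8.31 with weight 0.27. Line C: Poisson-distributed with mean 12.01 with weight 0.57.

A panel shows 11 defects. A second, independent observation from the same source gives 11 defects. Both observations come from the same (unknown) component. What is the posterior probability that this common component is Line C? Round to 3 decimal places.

The responsibility of component k is π_k f_k(x) divided by Σ_j π_j f_j(x).
Since both observations come from the same component, the likelihood for component k is f_k(x₁)·f_k(x₂).
  p_A = [e^(−5.83)·5.83^11/11! = 0.0194653] × [0.0194653] = 0.000378899
  p_B = [e^(−8.31)·8.31^11/11! = 0.0804393] × [0.0804393] = 0.00647048
  p_C = [e^(−12.01)·12.01^11/11! = 0.114272] × [0.114272] = 0.0130581
Weight by the priors:
  π_A·p_A = 0.16 × 0.000378899 = 6.06238e-05
  π_B·p_B = 0.27 × 0.00647048 = 0.00174703
  π_C·p_C = 0.57 × 0.0130581 = 0.00744314
Sum: 6.06238e-05 + 0.00174703 + 0.00744314 = 0.00925079
P(Line C | data) ≈ 0.805

0.805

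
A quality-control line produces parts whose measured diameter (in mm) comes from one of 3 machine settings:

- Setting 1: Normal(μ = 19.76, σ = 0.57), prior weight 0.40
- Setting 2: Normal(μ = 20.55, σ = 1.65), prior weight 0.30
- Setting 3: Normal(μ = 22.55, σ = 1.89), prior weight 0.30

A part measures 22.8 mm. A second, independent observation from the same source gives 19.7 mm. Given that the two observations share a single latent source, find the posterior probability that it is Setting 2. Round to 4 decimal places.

Posterior ∝ prior × likelihood, so P(k | x) ∝ π_k f_k(x); normalise over all components.
Since both observations come from the same component, the likelihood for component k is f_k(x₁)·f_k(x₂).
  p_1 = [4.66018e-07] × [0.696032] = 3.24363e-07
  p_2 = [0.0954201] × [0.211738] = 0.0202041
  p_3 = [0.209242] × [0.0677147] = 0.0141688
Multiply by the mixture weights:
  π_1·p_1 = 0.40 × 3.24363e-07 = 1.29745e-07
  π_2·p_2 = 0.30 × 0.0202041 = 0.00606123
  π_3·p_3 = 0.30 × 0.0141688 = 0.00425063
Normaliser: 1.29745e-07 + 0.00606123 + 0.00425063 = 0.010312
So the posterior for Setting 2 is 0.00606123 / 0.010312 ≈ 0.5878.

0.5878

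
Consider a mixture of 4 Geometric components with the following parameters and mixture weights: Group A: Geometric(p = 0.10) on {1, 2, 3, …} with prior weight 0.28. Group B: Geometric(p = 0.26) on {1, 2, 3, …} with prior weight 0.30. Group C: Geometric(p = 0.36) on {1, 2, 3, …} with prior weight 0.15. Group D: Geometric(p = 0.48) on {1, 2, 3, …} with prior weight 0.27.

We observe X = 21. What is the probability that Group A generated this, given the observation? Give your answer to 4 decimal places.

0.9454

Posterior ∝ prior × likelihood, so P(k | x) ∝ π_k f_k(x); normalise over all components.
Evaluate each component's likelihood at the observed value:
  f_A = 0.10·(1−0.10)^20 = 0.10·0.121577 = 0.0121577
  f_B = 0.26·(1−0.26)^20 = 0.26·0.00242457 = 0.000630388
  f_C = 0.36·(1−0.36)^20 = 0.36·0.000132923 = 4.78522e-05
  f_D = 0.48·(1−0.48)^20 = 0.48·2.08962e-06 = 1.00302e-06
Unnormalised posteriors:
  π_A·f_A = 0.28 × 0.0121577 = 0.00340415
  π_B·f_B = 0.30 × 0.000630388 = 0.000189116
  π_C·f_C = 0.15 × 4.78522e-05 = 7.17783e-06
  π_D·f_D = 0.27 × 1.00302e-06 = 2.70814e-07
Sum: 0.00340415 + 0.000189116 + 7.17783e-06 + 2.70814e-07 = 0.00360071
P(Group A | the observation) ≈ 0.9454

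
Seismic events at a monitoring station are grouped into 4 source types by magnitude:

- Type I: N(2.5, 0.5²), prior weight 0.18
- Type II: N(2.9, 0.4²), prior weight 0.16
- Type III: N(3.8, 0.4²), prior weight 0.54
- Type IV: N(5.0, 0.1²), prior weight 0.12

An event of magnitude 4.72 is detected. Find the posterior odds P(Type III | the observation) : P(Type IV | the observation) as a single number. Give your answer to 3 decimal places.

4.026

Only the two components matter; the odds are (π_i f_i(x)) / (π_j f_j(x)).
Component likelihoods at x = 4.72:
  L_I = (1/(0.5·√(2π)))·exp(−(4.72−2.5)²/(2·0.5²)) = 0.797885·exp(-9.85680) = 4.1801e-05
  L_II = (1/(0.4·√(2π)))·exp(−(4.72−2.9)²/(2·0.4²)) = 0.997356·exp(-10.35125) = 3.18683e-05
  L_III = (1/(0.4·√(2π)))·exp(−(4.72−3.8)²/(2·0.4²)) = 0.997356·exp(-2.64500) = 0.0708176
  L_IV = (1/(0.1·√(2π)))·exp(−(4.72−5.0)²/(2·0.1²)) = 3.989423·exp(-3.92000) = 0.0791545
Odds = (0.54/0.12) × (0.0708176/0.0791545) = 4.5 × 0.894675 ≈ 4.026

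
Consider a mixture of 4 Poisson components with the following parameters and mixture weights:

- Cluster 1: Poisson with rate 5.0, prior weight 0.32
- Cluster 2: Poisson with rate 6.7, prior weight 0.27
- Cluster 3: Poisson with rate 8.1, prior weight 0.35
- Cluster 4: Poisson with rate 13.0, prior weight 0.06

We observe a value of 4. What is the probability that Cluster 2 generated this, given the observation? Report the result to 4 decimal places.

Apply Bayes' rule: the posterior for each component is proportional to its prior times its likelihood at x.
Component likelihoods at x = 4:
  f_1 = 0.175467
  f_2 = 0.103351
  f_3 = 0.0544432
  f_4 = 0.00268989
Weight by the priors:
  π_1·f_1 = 0.32 × 0.175467 = 0.0561496
  π_2·f_2 = 0.27 × 0.103351 = 0.0279048
  π_3·f_3 = 0.35 × 0.0544432 = 0.0190551
  π_4·f_4 = 0.06 × 0.00268989 = 0.000161393
Normaliser: 0.0561496 + 0.0279048 + 0.0190551 + 0.000161393 = 0.103271
So the posterior for Cluster 2 is 0.0279048 / 0.103271 ≈ 0.2702.

0.2702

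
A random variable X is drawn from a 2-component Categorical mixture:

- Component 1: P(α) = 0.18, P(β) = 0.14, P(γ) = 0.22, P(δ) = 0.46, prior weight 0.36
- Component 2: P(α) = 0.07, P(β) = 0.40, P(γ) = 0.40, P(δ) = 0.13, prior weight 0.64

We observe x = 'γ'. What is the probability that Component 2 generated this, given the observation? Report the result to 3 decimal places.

Apply Bayes' rule: the posterior for each component is proportional to its prior times its likelihood at x.
Component likelihoods at x = 'γ':
  f_1 = P(γ | comp) = 0.22
  f_2 = P(γ | comp) = 0.40
Prior × likelihood for each component:
  P(Z=1)·f_1 = 0.36 × 0.22 = 0.0792
  P(Z=2)·f_2 = 0.64 × 0.4 = 0.256
Evidence: 0.0792 + 0.256 = 0.3352
So the posterior for Component 2 is 0.256 / 0.3352 ≈ 0.764.

0.764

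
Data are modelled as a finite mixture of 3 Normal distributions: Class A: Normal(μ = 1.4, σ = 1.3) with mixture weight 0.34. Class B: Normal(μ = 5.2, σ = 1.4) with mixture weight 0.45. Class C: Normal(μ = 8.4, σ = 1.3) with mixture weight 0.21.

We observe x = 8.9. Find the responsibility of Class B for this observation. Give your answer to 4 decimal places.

0.0612

The responsibility of component k is π_k f_k(x) divided by Σ_j π_j f_j(x).
Normal densities:
  f_A = 1.81733e-08
  f_B = 0.00867112
  f_C = 0.285
Weight by the priors:
  π_A·f_A = 0.34 × 1.81733e-08 = 6.17891e-09
  π_B·f_B = 0.45 × 0.00867112 = 0.003902
  π_C·f_C = 0.21 × 0.285 = 0.0598499
Marginal: 6.17891e-09 + 0.003902 + 0.0598499 = 0.0637519
P(Class B | 8.9) ≈ 0.0612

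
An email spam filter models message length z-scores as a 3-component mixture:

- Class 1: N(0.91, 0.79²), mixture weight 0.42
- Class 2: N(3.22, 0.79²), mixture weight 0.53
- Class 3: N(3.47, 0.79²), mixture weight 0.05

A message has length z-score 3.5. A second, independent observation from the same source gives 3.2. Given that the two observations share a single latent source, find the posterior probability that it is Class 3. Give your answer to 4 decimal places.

Posterior ∝ prior × likelihood, so P(k | x) ∝ π_k f_k(x); normalise over all components.
Since both observations come from the same component, the likelihood for component k is f_k(x₁)·f_k(x₂).
  f_1 = [(1/(0.79·√(2π)))·exp(−(3.5−0.91)²/(2·0.79²)) = 0.504990·exp(-5.37422) = 0.0023404] × [0.00756256] = 1.76994e-05
  f_2 = [(1/(0.79·√(2π)))·exp(−(3.5−3.22)²/(2·0.79²)) = 0.504990·exp(-0.06281) = 0.474247] × [0.504828] = 0.239413
  f_3 = [(1/(0.79·√(2π)))·exp(−(3.5−3.47)²/(2·0.79²)) = 0.504990·exp(-0.00072) = 0.504626] × [0.476341] = 0.240374
Weight by the priors:
  π_1·f_1 = 0.42 × 1.76994e-05 = 7.43374e-06
  π_2·f_2 = 0.53 × 0.239413 = 0.126889
  π_3·f_3 = 0.05 × 0.240374 = 0.0120187
Sum: 7.43374e-06 + 0.126889 + 0.0120187 = 0.138915
So the posterior for Class 3 is 0.0120187 / 0.138915 ≈ 0.0865.

0.0865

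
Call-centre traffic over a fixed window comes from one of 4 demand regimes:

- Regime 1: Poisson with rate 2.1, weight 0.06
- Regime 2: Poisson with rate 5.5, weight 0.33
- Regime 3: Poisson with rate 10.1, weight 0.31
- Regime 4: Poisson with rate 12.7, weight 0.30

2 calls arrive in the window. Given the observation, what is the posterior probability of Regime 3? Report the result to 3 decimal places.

P(component k | x) = w_k·f_k(x) / marginal(x), where marginal(x) = Σ_j w_j·f_j(x).
Evaluate each component's likelihood at the observed value:
  p_1 = e^(−2.1)·2.1^2/2! = 0.270016
  p_2 = e^(−5.5)·5.5^2/2! = 0.0618124
  p_3 = e^(−10.1)·10.1^2/2! = 0.00209526
  p_4 = e^(−12.7)·12.7^2/2! = 0.000246058
Multiply by the mixture weights:
  w_1·p_1 = 0.06 × 0.270016 = 0.016201
  w_2·p_2 = 0.33 × 0.0618124 = 0.0203981
  w_3·p_3 = 0.31 × 0.00209526 = 0.000649531
  w_4·p_4 = 0.30 × 0.000246058 = 7.38174e-05
Evidence: 0.016201 + 0.0203981 + 0.000649531 + 7.38174e-05 = 0.0373224
So the posterior for Regime 3 is 0.000649531 / 0.0373224 ≈ 0.017.

0.017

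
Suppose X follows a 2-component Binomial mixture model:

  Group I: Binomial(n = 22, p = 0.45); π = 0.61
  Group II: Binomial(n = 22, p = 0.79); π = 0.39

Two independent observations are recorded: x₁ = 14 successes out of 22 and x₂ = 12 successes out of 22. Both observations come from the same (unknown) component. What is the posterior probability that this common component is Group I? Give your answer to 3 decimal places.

0.959

By Bayes' theorem, P(k | x) = π_k f_k(x) / Σ_j π_j f_j(x).
Since both observations come from the same component, the likelihood for component k is f_k(x₁)·f_k(x₂).
  p_I = [C(22,14)·0.45^14·0.55^8 = 319770·1.39629e-05·0.00837339 = 0.0373865] × [0.112939] = 0.00422239
  p_II = [C(22,14)·0.79^14·0.21^8 = 319770·0.036879·3.78229e-06 = 0.0446037] × [0.0063736] = 0.000284286
Weight by the priors:
  π_I·p_I = 0.61 × 0.00422239 = 0.00257566
  π_II·p_II = 0.39 × 0.000284286 = 0.000110872
Normaliser: 0.00257566 + 0.000110872 = 0.00268653
So the posterior for Group I is 0.00257566 / 0.00268653 ≈ 0.959.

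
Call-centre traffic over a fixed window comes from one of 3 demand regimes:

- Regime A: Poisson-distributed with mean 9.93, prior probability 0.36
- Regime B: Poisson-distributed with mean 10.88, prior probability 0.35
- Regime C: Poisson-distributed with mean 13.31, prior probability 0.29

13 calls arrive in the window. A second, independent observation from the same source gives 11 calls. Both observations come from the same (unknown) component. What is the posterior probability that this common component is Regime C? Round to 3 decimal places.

0.314

The responsibility of component k is π_k f_k(x) divided by Σ_j π_j f_j(x).
Since both observations come from the same component, the likelihood for component k is f_k(x₁)·f_k(x₂).
  L_A = [e^(−9.93)·9.93^13/13! = 0.07137] × [0.112912] = 0.00805856
  L_B = [e^(−10.88)·10.88^13/13! = 0.0905256] × [0.119299] = 0.0107996
  L_C = [e^(−13.31)·13.31^13/13! = 0.109541] × [0.0964591] = 0.0105662
Unnormalised posteriors:
  π_A·L_A = 0.36 × 0.00805856 = 0.00290108
  π_B·L_B = 0.35 × 0.0107996 = 0.00377988
  π_C·L_C = 0.29 × 0.0105662 = 0.00306419
Denominator: 0.00290108 + 0.00377988 + 0.00306419 = 0.00974515
P(Regime C | x) = 0.00306419 / 0.00974515 ≈ 0.314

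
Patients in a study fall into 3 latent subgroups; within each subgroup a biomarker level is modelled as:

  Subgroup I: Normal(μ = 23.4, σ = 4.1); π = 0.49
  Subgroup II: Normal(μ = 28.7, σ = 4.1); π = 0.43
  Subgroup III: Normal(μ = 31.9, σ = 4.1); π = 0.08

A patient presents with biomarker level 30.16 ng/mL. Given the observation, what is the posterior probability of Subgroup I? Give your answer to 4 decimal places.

The responsibility of component k is w_k f_k(x) divided by Σ_j w_j f_j(x).
Evaluate each component's likelihood at the observed value:
  f_I = (1/(4.1·√(2π)))·exp(−(30.16−23.4)²/(2·4.1²)) = 0.097303·exp(-1.35924) = 0.0249929
  f_II = (1/(4.1·√(2π)))·exp(−(30.16−28.7)²/(2·4.1²)) = 0.097303·exp(-0.06340) = 0.0913252
  f_III = (1/(4.1·√(2π)))·exp(−(30.16−31.9)²/(2·4.1²)) = 0.097303·exp(-0.09005) = 0.0889235
Weight by the priors:
  w_I·f_I = 0.49 × 0.0249929 = 0.0122465
  w_II·f_II = 0.43 × 0.0913252 = 0.0392698
  w_III·f_III = 0.08 × 0.0889235 = 0.00711388
Sum: 0.0122465 + 0.0392698 + 0.00711388 = 0.0586302
So the posterior for Subgroup I is 0.0122465 / 0.0586302 ≈ 0.2089.

0.2089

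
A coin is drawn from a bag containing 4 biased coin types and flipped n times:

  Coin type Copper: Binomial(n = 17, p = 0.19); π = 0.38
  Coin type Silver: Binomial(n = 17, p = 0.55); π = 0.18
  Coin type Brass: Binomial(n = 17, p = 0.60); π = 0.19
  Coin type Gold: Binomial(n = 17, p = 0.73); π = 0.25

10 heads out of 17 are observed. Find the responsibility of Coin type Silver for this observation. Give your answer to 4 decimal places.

The responsibility of component k is π_k f_k(x) divided by Σ_j π_j f_j(x).
Component likelihoods at x = 10 heads out of 17:
  L_Copper = C(17,10)·0.19^10·0.81^7 = 19448·6.13107e-08·0.228768 = 0.000272776
  L_Silver = C(17,10)·0.55^10·0.45^7 = 19448·0.00253295·0.00373669 = 0.184073
  L_Brass = C(17,10)·0.60^10·0.40^7 = 19448·0.00604662·0.0016384 = 0.192667
  L_Gold = C(17,10)·0.73^10·0.27^7 = 19448·0.0429763·0.000104604 = 0.0874279
Multiply by the mixture weights:
  π_Copper·L_Copper = 0.38 × 0.000272776 = 0.000103655
  π_Silver·L_Silver = 0.18 × 0.184073 = 0.0331331
  π_Brass·L_Brass = 0.19 × 0.192667 = 0.0366067
  π_Gold·L_Gold = 0.25 × 0.0874279 = 0.021857
Normaliser: 0.000103655 + 0.0331331 + 0.0366067 + 0.021857 = 0.0917004
Responsibility of Coin type Silver: 0.0331331 / 0.0917004 ≈ 0.3613

0.3613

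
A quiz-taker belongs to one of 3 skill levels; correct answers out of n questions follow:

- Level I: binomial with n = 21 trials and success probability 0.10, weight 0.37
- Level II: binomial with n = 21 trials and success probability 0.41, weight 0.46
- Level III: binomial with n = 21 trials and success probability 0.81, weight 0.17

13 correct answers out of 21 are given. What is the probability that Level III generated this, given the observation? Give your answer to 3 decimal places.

0.230

Apply Bayes' rule: the posterior for each component is proportional to its prior times its likelihood at x.
Binomial probabilities:
  L_I = C(21,13)·0.10^13·0.90^8 = 203490·1e-13·0.430467 = 8.75958e-09
  L_II = C(21,13)·0.41^13·0.59^8 = 203490·9.25103e-06·0.014683 = 0.0276407
  L_III = C(21,13)·0.81^13·0.19^8 = 203490·0.0646108·1.69836e-06 = 0.0223294
Unnormalised posteriors:
  π_I·L_I = 0.37 × 8.75958e-09 = 3.24104e-09
  π_II·L_II = 0.46 × 0.0276407 = 0.0127147
  π_III·L_III = 0.17 × 0.0223294 = 0.003796
Normaliser: 3.24104e-09 + 0.0127147 + 0.003796 = 0.0165107
So the posterior for Level III is 0.003796 / 0.0165107 ≈ 0.230.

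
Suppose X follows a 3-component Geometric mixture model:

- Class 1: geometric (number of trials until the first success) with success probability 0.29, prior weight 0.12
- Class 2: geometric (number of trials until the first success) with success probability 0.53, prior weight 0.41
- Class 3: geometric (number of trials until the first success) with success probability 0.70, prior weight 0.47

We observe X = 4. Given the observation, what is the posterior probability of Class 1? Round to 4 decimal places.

0.2837

Posterior ∝ prior × likelihood, so P(k | x) ∝ P(Z=k) f_k(x); normalise over all components.
Evaluate each component's likelihood at the observed value:
  L_1 = 0.29·(1−0.29)^3 = 0.29·0.357911 = 0.103794
  L_2 = 0.53·(1−0.53)^3 = 0.53·0.103823 = 0.0550262
  L_3 = 0.70·(1−0.70)^3 = 0.70·0.027 = 0.0189
Multiply by the mixture weights:
  P(Z=1)·L_1 = 0.12 × 0.103794 = 0.0124553
  P(Z=2)·L_2 = 0.41 × 0.0550262 = 0.0225607
  P(Z=3)·L_3 = 0.47 × 0.0189 = 0.008883
Denominator: 0.0124553 + 0.0225607 + 0.008883 = 0.043899
P(Class 1 | the observation) ≈ 0.2837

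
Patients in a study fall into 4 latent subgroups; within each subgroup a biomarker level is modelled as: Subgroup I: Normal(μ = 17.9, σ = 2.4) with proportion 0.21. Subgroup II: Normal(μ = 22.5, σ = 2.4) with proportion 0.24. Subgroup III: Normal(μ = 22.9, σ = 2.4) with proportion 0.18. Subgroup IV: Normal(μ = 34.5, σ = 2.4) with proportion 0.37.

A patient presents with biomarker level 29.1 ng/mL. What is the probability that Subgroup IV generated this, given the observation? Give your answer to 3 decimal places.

0.713

Apply Bayes' rule: the posterior for each component is proportional to its prior times its likelihood at x.
Normal densities:
  f_I = (1/(2.4·√(2π)))·exp(−(29.1−17.9)²/(2·2.4²)) = 0.166226·exp(-10.88889) = 3.10252e-06
  f_II = (1/(2.4·√(2π)))·exp(−(29.1−22.5)²/(2·2.4²)) = 0.166226·exp(-3.78125) = 0.00378898
  f_III = (1/(2.4·√(2π)))·exp(−(29.1−22.9)²/(2·2.4²)) = 0.166226·exp(-3.33681) = 0.00590939
  f_IV = (1/(2.4·√(2π)))·exp(−(29.1−34.5)²/(2·2.4²)) = 0.166226·exp(-2.53125) = 0.0132249
Multiply by the mixture weights:
  P(Z=I)·f_I = 0.21 × 3.10252e-06 = 6.51529e-07
  P(Z=II)·f_II = 0.24 × 0.00378898 = 0.000909356
  P(Z=III)·f_III = 0.18 × 0.00590939 = 0.00106369
  P(Z=IV)·f_IV = 0.37 × 0.0132249 = 0.0048932
Normaliser: 6.51529e-07 + 0.000909356 + 0.00106369 + 0.0048932 = 0.00686689
P(Subgroup IV | the observation) = 0.0048932 / 0.00686689 ≈ 0.713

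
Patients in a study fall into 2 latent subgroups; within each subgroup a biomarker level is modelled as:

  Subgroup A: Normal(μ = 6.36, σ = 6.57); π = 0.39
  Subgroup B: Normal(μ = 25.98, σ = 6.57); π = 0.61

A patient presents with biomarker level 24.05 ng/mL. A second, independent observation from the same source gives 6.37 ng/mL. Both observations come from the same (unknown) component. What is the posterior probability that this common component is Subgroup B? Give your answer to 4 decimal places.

0.3952

The responsibility of component k is π_k f_k(x) divided by Σ_j π_j f_j(x).
Since both observations come from the same component, the likelihood for component k is f_k(x₁)·f_k(x₂).
  p_A = [0.00161836] × [0.0607217] = 9.82695e-05
  p_B = [0.0581575] × [0.000705992] = 4.10588e-05
Prior × likelihood for each component:
  π_A·p_A = 0.39 × 9.82695e-05 = 3.83251e-05
  π_B·p_B = 0.61 × 4.10588e-05 = 2.50459e-05
Normaliser: 3.83251e-05 + 2.50459e-05 = 6.3371e-05
Responsibility of Subgroup B: 2.50459e-05 / 6.3371e-05 ≈ 0.3952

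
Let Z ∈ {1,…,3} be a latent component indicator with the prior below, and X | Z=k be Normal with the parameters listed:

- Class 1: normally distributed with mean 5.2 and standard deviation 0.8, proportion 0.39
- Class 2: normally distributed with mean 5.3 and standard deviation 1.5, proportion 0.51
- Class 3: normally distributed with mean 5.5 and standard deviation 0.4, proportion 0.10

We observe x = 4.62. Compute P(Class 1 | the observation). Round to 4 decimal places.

0.5325

By Bayes' theorem, P(k | x) = P(Z=k) f_k(x) / Σ_j P(Z=j) f_j(x).
Normal densities:
  p_1 = (1/(0.8·√(2π)))·exp(−(4.62−5.2)²/(2·0.8²)) = 0.498678·exp(-0.26281) = 0.383426
  p_2 = (1/(1.5·√(2π)))·exp(−(4.62−5.3)²/(2·1.5²)) = 0.265962·exp(-0.10276) = 0.23999
  p_3 = (1/(0.4·√(2π)))·exp(−(4.62−5.5)²/(2·0.4²)) = 0.997356·exp(-2.42000) = 0.0886865
Prior × likelihood for each component:
  P(Z=1)·p_1 = 0.39 × 0.383426 = 0.149536
  P(Z=2)·p_2 = 0.51 × 0.23999 = 0.122395
  P(Z=3)·p_3 = 0.10 × 0.0886865 = 0.00886865
Evidence: 0.149536 + 0.122395 + 0.00886865 = 0.2808
P(Class 1 | x) ≈ 0.5325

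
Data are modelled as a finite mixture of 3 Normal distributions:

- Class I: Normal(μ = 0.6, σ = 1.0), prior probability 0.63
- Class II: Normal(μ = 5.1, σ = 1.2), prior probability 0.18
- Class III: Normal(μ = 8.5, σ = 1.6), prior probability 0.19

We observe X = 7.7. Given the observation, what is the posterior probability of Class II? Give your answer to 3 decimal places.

0.120

P(component k | x) = P(Z=k)·f_k(x) / marginal(x), where marginal(x) = Σ_j P(Z=j)·f_j(x).
Evaluate each component's likelihood at the observed value:
  f_I = (1/(1.0·√(2π)))·exp(−(7.7−0.6)²/(2·1.0²)) = 0.398942·exp(-25.20500) = 4.51354e-12
  f_II = (1/(1.2·√(2π)))·exp(−(7.7−5.1)²/(2·1.2²)) = 0.332452·exp(-2.34722) = 0.0317939
  f_III = (1/(1.6·√(2π)))·exp(−(7.7−8.5)²/(2·1.6²)) = 0.249339·exp(-0.12500) = 0.220041
Unnormalised posteriors:
  P(Z=I)·f_I = 0.63 × 4.51354e-12 = 2.84353e-12
  P(Z=II)·f_II = 0.18 × 0.0317939 = 0.00572289
  P(Z=III)·f_III = 0.19 × 0.220041 = 0.0418078
Denominator: 2.84353e-12 + 0.00572289 + 0.0418078 = 0.0475307
P(Class II | data) = 0.00572289 / 0.0475307 ≈ 0.120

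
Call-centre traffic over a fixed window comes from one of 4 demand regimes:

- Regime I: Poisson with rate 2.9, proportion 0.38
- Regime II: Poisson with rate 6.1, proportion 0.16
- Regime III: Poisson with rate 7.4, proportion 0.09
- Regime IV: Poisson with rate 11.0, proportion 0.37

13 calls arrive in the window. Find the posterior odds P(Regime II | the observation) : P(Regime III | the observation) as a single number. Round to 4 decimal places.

0.5293

Since P(k|x) ∝ π_k f_k(x), the posterior odds are π_i f_i(x) / (π_j f_j(x)).
Evaluate each component's likelihood at the observed value:
  f_I = e^(−2.9)·2.9^13/13! = 9.0665e-06
  f_II = e^(−6.1)·6.1^13/13! = 0.00583192
  f_III = e^(−7.4)·7.4^13/13! = 0.0195863
  f_IV = e^(−11.0)·11.0^13/13! = 0.0925945
Odds = (0.16/0.09) × (0.00583192/0.0195863) = 1.77778 × 0.297754 ≈ 0.5293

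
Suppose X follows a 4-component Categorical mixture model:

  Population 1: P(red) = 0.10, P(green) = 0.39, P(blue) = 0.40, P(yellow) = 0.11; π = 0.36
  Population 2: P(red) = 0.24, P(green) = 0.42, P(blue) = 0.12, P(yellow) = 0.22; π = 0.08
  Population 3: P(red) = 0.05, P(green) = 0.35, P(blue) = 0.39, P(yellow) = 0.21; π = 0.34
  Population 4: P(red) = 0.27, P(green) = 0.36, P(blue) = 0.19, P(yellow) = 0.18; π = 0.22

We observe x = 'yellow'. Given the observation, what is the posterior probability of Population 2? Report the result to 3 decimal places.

0.105

P(component k | x) = π_k·f_k(x) / marginal(x), where marginal(x) = Σ_j π_j·f_j(x).
Categorical probabilities:
  p_1 = P(yellow | comp) = 0.11
  p_2 = P(yellow | comp) = 0.22
  p_3 = P(yellow | comp) = 0.21
  p_4 = P(yellow | comp) = 0.18
Multiply by the mixture weights:
  π_1·p_1 = 0.36 × 0.11 = 0.0396
  π_2·p_2 = 0.08 × 0.22 = 0.0176
  π_3·p_3 = 0.34 × 0.21 = 0.0714
  π_4·p_4 = 0.22 × 0.18 = 0.0396
Normaliser: 0.0396 + 0.0176 + 0.0714 + 0.0396 = 0.1682
P(Population 2 | data) ≈ 0.105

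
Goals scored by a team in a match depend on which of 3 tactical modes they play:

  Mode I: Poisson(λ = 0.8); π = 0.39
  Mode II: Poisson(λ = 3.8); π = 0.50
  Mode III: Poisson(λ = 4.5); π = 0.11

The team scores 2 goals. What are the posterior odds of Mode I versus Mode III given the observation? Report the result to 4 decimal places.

Since P(k|x) ∝ π_k f_k(x), the posterior odds are π_i f_i(x) / (π_j f_j(x)).
Poisson probabilities:
  p_I = e^(−0.8)·0.8^2/2! = 0.143785
  p_II = e^(−3.8)·3.8^2/2! = 0.161517
  p_III = e^(−4.5)·4.5^2/2! = 0.112479
Odds = (0.39/0.11) × (0.143785/0.112479) = 3.54545 × 1.27833 ≈ 4.5323

4.5323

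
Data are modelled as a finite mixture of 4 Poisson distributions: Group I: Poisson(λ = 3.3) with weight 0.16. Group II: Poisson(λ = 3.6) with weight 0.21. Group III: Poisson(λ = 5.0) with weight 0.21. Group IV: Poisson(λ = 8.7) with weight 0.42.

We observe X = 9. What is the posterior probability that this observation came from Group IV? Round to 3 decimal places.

0.847

By Bayes' theorem, P(k | x) = w_k f_k(x) / Σ_j w_j f_j(x).
Evaluate each component's likelihood at the observed value:
  L_I = e^(−3.3)·3.3^9/9! = 0.00471727
  L_II = e^(−3.6)·3.6^9/9! = 0.00764715
  L_III = e^(−5.0)·5.0^9/9! = 0.0362656
  L_IV = e^(−8.7)·8.7^9/9! = 0.131084
Prior × likelihood for each component:
  w_I·L_I = 0.16 × 0.00471727 = 0.000754763
  w_II·L_II = 0.21 × 0.00764715 = 0.0016059
  w_III·L_III = 0.21 × 0.0362656 = 0.00761577
  w_IV·L_IV = 0.42 × 0.131084 = 0.0550551
Sum: 0.000754763 + 0.0016059 + 0.00761577 + 0.0550551 = 0.0650315
P(Group IV | data) ≈ 0.847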